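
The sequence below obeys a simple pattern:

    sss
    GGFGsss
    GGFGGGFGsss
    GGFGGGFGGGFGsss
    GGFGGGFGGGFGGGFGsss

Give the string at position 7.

Each term is the previous one with GGFG prepended.
From GGFGGGFGGGFGGGFGsss, 2 further steps: GGFGGGFGGGFGGGFGsss → GGFGGGFGGGFGGGFGGGFGsss → (answer).

GGFGGGFGGGFGGGFGGGFGGGFGsss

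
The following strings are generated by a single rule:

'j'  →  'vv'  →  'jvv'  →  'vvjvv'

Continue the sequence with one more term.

jvvvvjvv

Each term (from the third on) is the two preceding terms concatenated in order: term 3 = j·vv = jvv.
So term 5 is jvv·vvjvv.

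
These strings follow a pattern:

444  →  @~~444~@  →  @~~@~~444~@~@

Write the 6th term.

Every step adds @~~ to the front and ~@ to the end of the previous string.
From @~~@~~444~@~@, 3 further steps: @~~@~~444~@~@ → @~~@~~@~~444~@~@~@ → @~~@~~@~~@~~444~@~@~@~@ → (answer).

@~~@~~@~~@~~@~~444~@~@~@~@~@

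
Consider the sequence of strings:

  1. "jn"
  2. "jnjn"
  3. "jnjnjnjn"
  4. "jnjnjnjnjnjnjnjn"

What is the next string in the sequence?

jnjnjnjnjnjnjnjnjnjnjnjnjnjnjnjn

Each string is two copies of the previous one concatenated.
One more doubling of jnjnjnjnjnjnjnjn gives the answer.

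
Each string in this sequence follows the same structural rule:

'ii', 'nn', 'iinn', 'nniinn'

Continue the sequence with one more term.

iinnnniinn

From term 3 onward, concatenate the second-to-last term with the last: ii·nn = iinn, nn·iinn = nniinn, …
The next term joins iinn and nniinn.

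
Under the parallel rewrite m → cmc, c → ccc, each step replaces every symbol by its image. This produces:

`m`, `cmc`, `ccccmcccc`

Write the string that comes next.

Rewriting each symbol of ccccmcccc: c→ccc, c→ccc, c→ccc, c→ccc, m→cmc, c→ccc, c→ccc, c→ccc, c→ccc, which concatenates to ccc ccc ccc ccc cmc ccc ccc ccc ccc.

cccccccccccccmccccccccccccc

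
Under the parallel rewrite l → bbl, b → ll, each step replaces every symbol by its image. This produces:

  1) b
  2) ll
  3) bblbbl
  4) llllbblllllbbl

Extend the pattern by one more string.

Applying the rule to each of the 14 symbols of llllbblllllbbl gives the pieces bbl bbl bbl bbl ll ll bbl bbl bbl bbl bbl ll ll bbl, which concatenate to the answer.

bblbblbblbblllllbblbblbblbblbblllllbbl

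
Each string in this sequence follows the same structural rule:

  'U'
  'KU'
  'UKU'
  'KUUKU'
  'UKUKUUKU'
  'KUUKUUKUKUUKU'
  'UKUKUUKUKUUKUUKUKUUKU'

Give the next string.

KUUKUUKUKUUKUUKUKUUKUKUUKUUKUKUUKU

Each term (from the third on) is the two preceding terms concatenated in order: term 3 = U·KU = UKU.
The next term joins KUUKUUKUKUUKU and UKUKUUKUKUUKUUKUKUUKU.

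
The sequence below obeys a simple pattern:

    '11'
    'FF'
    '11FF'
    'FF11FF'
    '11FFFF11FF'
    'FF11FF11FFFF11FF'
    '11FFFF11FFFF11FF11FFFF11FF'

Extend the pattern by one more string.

FF11FF11FFFF11FF11FFFF11FFFF11FF11FFFF11FF

This is a Fibonacci-style word recurrence s(k) = s(k−2)·s(k−1): e.g. 11·FF = 11FF.
So term 8 is FF11FF11FFFF11FF·11FFFF11FFFF11FF11FFFF11FF.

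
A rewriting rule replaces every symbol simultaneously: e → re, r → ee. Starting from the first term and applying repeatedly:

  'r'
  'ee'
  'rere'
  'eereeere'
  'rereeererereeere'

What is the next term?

φ(rereeererereeere) expands symbol-by-symbol to ee re ee re re re ee re ee re ee re re re ee re; joining the 16 pieces gives the next term.

eereeererereeereeereeererereeere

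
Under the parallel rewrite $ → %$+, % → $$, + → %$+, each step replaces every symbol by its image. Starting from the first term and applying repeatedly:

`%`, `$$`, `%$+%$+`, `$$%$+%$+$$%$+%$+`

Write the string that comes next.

%$+%$+$$%$+%$+$$%$+%$+%$+%$+$$%$+%$+$$%$+%$+

φ($$%$+%$+$$%$+%$+) expands symbol-by-symbol to %$+ %$+ $$ %$+ %$+ $$ %$+ %$+ %$+ %$+ $$ %$+ %$+ $$ %$+ %$+; joining the 16 pieces gives the next term.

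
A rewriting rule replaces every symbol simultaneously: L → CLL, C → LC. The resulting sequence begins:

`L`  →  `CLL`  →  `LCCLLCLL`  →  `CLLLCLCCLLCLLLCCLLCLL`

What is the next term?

Rewriting the 21 symbols of CLLLCLCCLLCLLLCCLLCLL one by one yields LC CLL CLL CLL LC CLL LC LC CLL CLL LC CLL CLL CLL LC LC CLL CLL LC CLL CLL; concatenated:

LCCLLCLLCLLLCCLLLCLCCLLCLLLCCLLCLLCLLLCLCCLLCLLLCCLLCLL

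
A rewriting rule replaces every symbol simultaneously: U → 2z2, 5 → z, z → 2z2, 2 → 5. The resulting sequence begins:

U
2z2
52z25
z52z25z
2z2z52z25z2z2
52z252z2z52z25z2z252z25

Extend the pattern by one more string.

φ(52z252z2z52z25z2z252z25) expands symbol-by-symbol to z 5 2z2 5 z 5 2z2 5 2z2 z 5 2z2 5 z 2z2 5 2z2 5 z 5 2z2 5 z; joining the 23 pieces gives the next term.

z52z25z52z252z2z52z25z2z252z25z52z25z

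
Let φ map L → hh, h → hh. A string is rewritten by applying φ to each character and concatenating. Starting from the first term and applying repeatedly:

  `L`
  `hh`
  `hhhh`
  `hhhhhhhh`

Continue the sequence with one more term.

hhhhhhhhhhhhhhhh

Apply φ to hhhhhhhh symbol by symbol: h→hh, h→hh, h→hh, h→hh, h→hh, h→hh, h→hh, h→hh; joined: hh hh hh hh hh hh hh hh.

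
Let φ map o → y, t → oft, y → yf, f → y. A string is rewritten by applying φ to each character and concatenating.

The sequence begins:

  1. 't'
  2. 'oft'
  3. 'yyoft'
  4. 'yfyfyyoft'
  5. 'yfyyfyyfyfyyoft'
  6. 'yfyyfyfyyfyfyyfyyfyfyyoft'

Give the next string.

yfyyfyfyyfyyfyfyyfyyfyfyyfyfyyfyyfyfyyoft

Replace each of the 25 characters of yfyyfyfyyfyfyyfyyfyfyyoft in place — yf y yf yf y yf y yf yf y yf y yf yf y yf yf y yf y yf yf y y oft — and concatenate.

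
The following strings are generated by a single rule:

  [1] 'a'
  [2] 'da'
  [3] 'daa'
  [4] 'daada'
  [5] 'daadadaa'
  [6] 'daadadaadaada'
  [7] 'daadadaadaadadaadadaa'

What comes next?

Each term (from the third on) is the previous term followed by the one before it: term 3 = da·a = daa.
Continuing: daadadaadaadadaadadaa · daadadaadaada gives term 8.

daadadaadaadadaadadaadaadadaadaada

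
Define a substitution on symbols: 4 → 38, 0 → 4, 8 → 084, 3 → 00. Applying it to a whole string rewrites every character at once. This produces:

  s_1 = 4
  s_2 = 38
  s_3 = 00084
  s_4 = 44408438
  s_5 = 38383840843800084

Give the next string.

Replace each of the 17 characters of 38383840843800084 in place — 00 084 00 084 00 084 38 4 084 38 00 084 4 4 4 084 38 — and concatenate.

000840008400084384084380008444408438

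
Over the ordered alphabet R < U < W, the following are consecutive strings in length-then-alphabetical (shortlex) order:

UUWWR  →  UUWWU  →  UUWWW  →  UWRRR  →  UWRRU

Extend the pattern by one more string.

UWRRW

Find the rightmost character of UWRRU below W, bump it to the next letter, and reset everything to its right to R.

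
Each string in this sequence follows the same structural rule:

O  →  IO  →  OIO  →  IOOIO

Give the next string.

Each term (from the third on) is the two preceding terms concatenated in order: term 3 = O·IO = OIO.
So term 5 is OIO·IOOIO.

OIOIOOIO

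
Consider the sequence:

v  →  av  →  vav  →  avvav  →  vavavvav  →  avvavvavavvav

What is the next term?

This is a Fibonacci-style word recurrence s(k) = s(k−2)·s(k−1): e.g. v·av = vav.
Continuing: vavavvav · avvavvavavvav gives term 7.

vavavvavavvavvavavvav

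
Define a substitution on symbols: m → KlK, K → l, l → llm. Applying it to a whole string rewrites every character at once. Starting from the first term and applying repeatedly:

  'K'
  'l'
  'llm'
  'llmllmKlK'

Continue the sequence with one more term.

llmllmKlKllmllmKlKlllml

Expanding llmllmKlK: l→llm, l→llm, m→KlK, l→llm, l→llm, m→KlK, K→l, l→llm, K→l. Concatenated: llm llm KlK llm llm KlK l llm l.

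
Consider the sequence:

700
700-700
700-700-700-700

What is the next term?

Each string is two copies of the previous one joined by '-'.
One more doubling of 700-700-700-700 gives the answer.

700-700-700-700-700-700-700-700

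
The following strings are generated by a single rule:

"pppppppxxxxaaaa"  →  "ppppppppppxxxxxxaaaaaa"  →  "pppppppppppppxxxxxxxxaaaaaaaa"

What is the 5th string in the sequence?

Term n consists of 3n+1 p's, followed by 2n x's, followed by 2n a's, where the shown terms are n = 2, 3, 4.
Setting n = 6 gives 19, 12, 12 characters in each block.

pppppppppppppppppppxxxxxxxxxxxxaaaaaaaaaaaa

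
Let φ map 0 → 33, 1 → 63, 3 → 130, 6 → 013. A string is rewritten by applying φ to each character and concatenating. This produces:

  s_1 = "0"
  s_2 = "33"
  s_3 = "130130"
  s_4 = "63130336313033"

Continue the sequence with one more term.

Rewriting the 14 symbols of 63130336313033 one by one yields 013 130 63 130 33 130 130 013 130 63 130 33 130 130; concatenated:

01313063130331301300131306313033130130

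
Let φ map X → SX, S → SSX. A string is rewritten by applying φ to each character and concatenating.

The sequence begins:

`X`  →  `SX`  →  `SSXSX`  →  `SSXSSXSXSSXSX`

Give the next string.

Replace each of the 13 characters of SSXSSXSXSSXSX in place — SSX SSX SX SSX SSX SX SSX SX SSX SSX SX SSX SX — and concatenate.

SSXSSXSXSSXSSXSXSSXSXSSXSSXSXSSXSX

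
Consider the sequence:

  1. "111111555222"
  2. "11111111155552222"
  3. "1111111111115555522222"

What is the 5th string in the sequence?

11111111111111111155555552222222

The n-th term is 3n 1's then n+1 5's then n+1 2's, where the shown terms are n = 2, 3, 4.
At n = 6 the blocks have lengths 18, 7, 7.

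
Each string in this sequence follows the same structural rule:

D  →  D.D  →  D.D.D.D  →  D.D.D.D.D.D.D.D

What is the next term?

D.D.D.D.D.D.D.D.D.D.D.D.D.D.D.D

s(k+1) = s(k)·.·s(k) — each term doubles the last with '.' between the halves.
So the next term is two copies of D.D.D.D.D.D.D.D with '.' between the halves.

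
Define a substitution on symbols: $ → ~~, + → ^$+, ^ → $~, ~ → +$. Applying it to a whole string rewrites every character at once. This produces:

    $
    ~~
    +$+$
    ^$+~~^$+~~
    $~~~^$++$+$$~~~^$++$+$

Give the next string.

Rewriting the 22 symbols of $~~~^$++$+$$~~~^$++$+$ one by one yields ~~ +$ +$ +$ $~ ~~ ^$+ ^$+ ~~ ^$+ ~~ ~~ +$ +$ +$ $~ ~~ ^$+ ^$+ ~~ ^$+ ~~; concatenated:

~~+$+$+$$~~~^$+^$+~~^$+~~~~+$+$+$$~~~^$+^$+~~^$+~~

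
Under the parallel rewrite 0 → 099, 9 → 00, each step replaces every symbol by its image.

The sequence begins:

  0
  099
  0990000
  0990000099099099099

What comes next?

09900000990990990990990000099000009900000990000

φ(0990000099099099099) expands symbol-by-symbol to 099 00 00 099 099 099 099 099 00 00 099 00 00 099 00 00 099 00 00; joining the 19 pieces gives the next term.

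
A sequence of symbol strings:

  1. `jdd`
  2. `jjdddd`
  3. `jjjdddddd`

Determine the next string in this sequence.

Reading off run lengths: j runs 1, 2, 3; d runs 2, 4, 6 — each is linear in n (n = 1, 2, …).
At n = 4 the blocks have lengths 4, 8.

jjjjdddddddd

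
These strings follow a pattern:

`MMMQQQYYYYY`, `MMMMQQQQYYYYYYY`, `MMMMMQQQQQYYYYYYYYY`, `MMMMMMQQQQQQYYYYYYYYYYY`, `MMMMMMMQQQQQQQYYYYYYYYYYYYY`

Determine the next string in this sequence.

Term n consists of n M's, followed by n Q's, followed by 2n-1 Y's, where the shown terms are n = 3, 4, 5, 6, 7.
At n = 8 the blocks have lengths 8, 8, 15.

MMMMMMMMQQQQQQQQYYYYYYYYYYYYYYY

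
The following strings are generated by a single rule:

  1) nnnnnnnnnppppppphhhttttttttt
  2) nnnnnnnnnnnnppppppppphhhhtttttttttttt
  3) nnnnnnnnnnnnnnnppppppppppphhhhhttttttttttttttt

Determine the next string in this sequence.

Each string has the form n^{3n} p^{2n+1} h^{n} t^{3n}, where the shown terms are n = 3, 4, 5.
Setting n = 6 gives 18, 13, 6, 18 characters in each block.

nnnnnnnnnnnnnnnnnnppppppppppppphhhhhhtttttttttttttttttt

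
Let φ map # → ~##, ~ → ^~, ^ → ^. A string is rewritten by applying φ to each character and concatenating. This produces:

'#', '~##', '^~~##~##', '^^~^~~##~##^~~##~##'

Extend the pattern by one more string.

Rewriting the 19 symbols of ^^~^~~##~##^~~##~## one by one yields ^ ^ ^~ ^ ^~ ^~ ~## ~## ^~ ~## ~## ^ ^~ ^~ ~## ~## ^~ ~## ~##; concatenated:

^^^~^^~^~~##~##^~~##~##^^~^~~##~##^~~##~##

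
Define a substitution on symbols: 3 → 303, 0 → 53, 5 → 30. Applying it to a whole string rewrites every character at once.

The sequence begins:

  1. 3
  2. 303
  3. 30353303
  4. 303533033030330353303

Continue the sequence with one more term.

3035330330303303533033035330353303303533033030330353303

Applying the rule to each of the 21 symbols of 303533033030330353303 gives the pieces 303 53 303 30 303 303 53 303 303 53 303 53 303 303 53 303 30 303 303 53 303, which concatenate to the answer.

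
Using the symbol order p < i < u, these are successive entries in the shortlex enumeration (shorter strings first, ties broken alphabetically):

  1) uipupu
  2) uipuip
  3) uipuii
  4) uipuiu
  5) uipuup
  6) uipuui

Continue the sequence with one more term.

Treat uipuui as a base-3 numeral over the given alphabet and add one, carrying through any trailing u's.

uipuuu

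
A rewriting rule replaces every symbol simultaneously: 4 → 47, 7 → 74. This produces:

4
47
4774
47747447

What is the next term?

Expanding 47747447: 4→47, 7→74, 7→74, 4→47, 7→74, 4→47, 4→47, 7→74. Concatenated: 47 74 74 47 74 47 47 74.

4774744774474774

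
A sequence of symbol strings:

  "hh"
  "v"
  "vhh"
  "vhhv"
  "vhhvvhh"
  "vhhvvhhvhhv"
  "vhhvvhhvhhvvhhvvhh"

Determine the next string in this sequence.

vhhvvhhvhhvvhhvvhhvhhvvhhvhhv

This is a Fibonacci-style word recurrence s(k) = s(k−1)·s(k−2): e.g. v·hh = vhh.
Continuing: vhhvvhhvhhvvhhvvhh · vhhvvhhvhhv gives term 8.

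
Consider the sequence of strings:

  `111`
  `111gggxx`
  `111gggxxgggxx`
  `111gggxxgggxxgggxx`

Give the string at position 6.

111gggxxgggxxgggxxgggxxgggxx

Every step adds gggxx to the end: s(k+1) = s(k)·gggxx.
From 111gggxxgggxxgggxx, 2 further steps: 111gggxxgggxxgggxx → 111gggxxgggxxgggxxgggxx → (answer).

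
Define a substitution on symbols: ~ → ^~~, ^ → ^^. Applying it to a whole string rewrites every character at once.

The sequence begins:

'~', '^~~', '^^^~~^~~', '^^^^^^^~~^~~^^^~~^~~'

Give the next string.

^^^^^^^^^^^^^^^~~^~~^^^~~^~~^^^^^^^~~^~~^^^~~^~~

Replace each of the 20 characters of ^^^^^^^~~^~~^^^~~^~~ in place — ^^ ^^ ^^ ^^ ^^ ^^ ^^ ^~~ ^~~ ^^ ^~~ ^~~ ^^ ^^ ^^ ^~~ ^~~ ^^ ^~~ ^~~ — and concatenate.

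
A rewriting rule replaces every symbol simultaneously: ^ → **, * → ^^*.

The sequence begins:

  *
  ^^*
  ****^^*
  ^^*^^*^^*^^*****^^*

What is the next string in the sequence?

****^^*****^^*****^^*****^^*^^*^^*^^*^^*****^^*

Applying the rule to each of the 19 symbols of ^^*^^*^^*^^*****^^* gives the pieces ** ** ^^* ** ** ^^* ** ** ^^* ** ** ^^* ^^* ^^* ^^* ^^* ** ** ^^*, which concatenate to the answer.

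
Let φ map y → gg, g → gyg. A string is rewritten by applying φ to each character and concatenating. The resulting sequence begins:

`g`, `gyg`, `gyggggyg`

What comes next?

gyggggyggyggyggyggggyg

Expanding gyggggyg: g→gyg, y→gg, g→gyg, g→gyg, g→gyg, g→gyg, y→gg, g→gyg. Concatenated: gyg gg gyg gyg gyg gyg gg gyg.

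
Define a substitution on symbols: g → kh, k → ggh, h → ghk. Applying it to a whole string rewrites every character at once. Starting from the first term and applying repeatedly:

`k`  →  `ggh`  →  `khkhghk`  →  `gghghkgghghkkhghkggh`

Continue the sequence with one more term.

khkhghkkhghkgghkhkhghkkhghkgghgghghkkhghkgghkhkhghk

Applying the rule to each of the 20 symbols of gghghkgghghkkhghkggh gives the pieces kh kh ghk kh ghk ggh kh kh ghk kh ghk ggh ggh ghk kh ghk ggh kh kh ghk, which concatenate to the answer.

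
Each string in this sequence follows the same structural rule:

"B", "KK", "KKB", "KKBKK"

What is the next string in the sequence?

Each term (from the third on) is the previous term followed by the one before it: term 3 = KK·B = KKB.
The next term joins KKBKK and KKB.

KKBKKKKB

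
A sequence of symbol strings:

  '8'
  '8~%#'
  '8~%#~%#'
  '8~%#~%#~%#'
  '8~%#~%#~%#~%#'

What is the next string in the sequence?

Every step adds ~%# to the end: s(k+1) = s(k)·~%#.
One more step from 8~%#~%#~%#~%# gives the answer.

8~%#~%#~%#~%#~%#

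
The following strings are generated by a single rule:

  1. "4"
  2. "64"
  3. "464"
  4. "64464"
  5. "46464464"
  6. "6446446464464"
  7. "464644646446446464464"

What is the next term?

6446446464464464644646446446464464

Each term (from the third on) is the two preceding terms concatenated in order: term 3 = 4·64 = 464.
The next term joins 6446446464464 and 464644646446446464464.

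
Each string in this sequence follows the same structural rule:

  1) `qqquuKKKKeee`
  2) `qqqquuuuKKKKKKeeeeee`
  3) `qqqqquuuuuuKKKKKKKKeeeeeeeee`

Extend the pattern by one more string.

qqqqqquuuuuuuuKKKKKKKKKKeeeeeeeeeeee

Term n consists of n+2 q's, followed by 2n u's, followed by 2n+2 K's, followed by 3n e's (n = 1, 2, …).
At n = 4 the blocks have lengths 6, 8, 10, 12.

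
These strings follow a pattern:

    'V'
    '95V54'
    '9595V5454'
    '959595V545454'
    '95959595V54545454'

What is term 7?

959595959595V545454545454

Each term wraps the previous one in 95 on the left and 54 on the right.
From 95959595V54545454, 2 further steps: 95959595V54545454 → 9595959595V5454545454 → (answer).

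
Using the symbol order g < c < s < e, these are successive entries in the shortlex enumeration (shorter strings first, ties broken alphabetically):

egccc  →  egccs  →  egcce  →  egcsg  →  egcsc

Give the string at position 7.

egcse

Continuing the enumeration 2 steps past egcsc: egcsc → egcss → (answer).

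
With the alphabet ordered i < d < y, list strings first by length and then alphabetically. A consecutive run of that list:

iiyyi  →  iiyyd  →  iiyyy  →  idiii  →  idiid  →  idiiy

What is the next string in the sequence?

ididi

The successor of idiiy increments the rightmost position that isn't already y and resets every position after it to i.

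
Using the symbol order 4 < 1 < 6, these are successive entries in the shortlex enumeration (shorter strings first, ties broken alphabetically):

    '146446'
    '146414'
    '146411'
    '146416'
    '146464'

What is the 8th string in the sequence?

Continuing the enumeration 3 steps past 146464: 146464 → 146461 → 146466 → (answer).

146144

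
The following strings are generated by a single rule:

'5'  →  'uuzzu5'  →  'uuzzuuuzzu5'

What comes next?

Every step adds uuzzu at the front: s(k+1) = uuzzu·s(k).
So the next term is uuzzu·uuzzuuuzzu5.

uuzzuuuzzuuuzzu5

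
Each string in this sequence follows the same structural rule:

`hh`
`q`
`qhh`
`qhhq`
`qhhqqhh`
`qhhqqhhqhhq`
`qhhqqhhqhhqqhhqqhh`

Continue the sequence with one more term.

qhhqqhhqhhqqhhqqhhqhhqqhhqhhq

From term 3 onward, concatenate the last term with the second-to-last: q·hh = qhh, qhh·q = qhhq, …
So term 8 is qhhqqhhqhhqqhhqqhh·qhhqqhhqhhq.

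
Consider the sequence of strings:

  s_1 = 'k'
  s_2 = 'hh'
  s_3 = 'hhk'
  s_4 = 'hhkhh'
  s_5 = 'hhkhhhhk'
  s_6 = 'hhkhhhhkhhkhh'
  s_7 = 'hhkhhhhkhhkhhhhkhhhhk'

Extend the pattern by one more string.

From term 3 onward, concatenate the last term with the second-to-last: hh·k = hhk, hhk·hh = hhkhh, …
The next term joins hhkhhhhkhhkhhhhkhhhhk and hhkhhhhkhhkhh.

hhkhhhhkhhkhhhhkhhhhkhhkhhhhkhhkhh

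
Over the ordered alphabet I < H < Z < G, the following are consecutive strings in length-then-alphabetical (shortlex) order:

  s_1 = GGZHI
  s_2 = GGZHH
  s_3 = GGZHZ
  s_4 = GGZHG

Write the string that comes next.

GGZZI

The successor of GGZHG increments the rightmost position that isn't already G and resets every position after it to I.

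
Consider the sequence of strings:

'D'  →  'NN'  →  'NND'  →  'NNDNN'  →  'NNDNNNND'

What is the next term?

This is a Fibonacci-style word recurrence s(k) = s(k−1)·s(k−2): e.g. NN·D = NND.
The next term joins NNDNNNND and NNDNN.

NNDNNNNDNNDNN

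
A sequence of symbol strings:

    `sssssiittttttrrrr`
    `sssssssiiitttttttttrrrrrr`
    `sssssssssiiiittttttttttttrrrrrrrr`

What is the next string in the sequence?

Term n consists of 2n+1 s's, followed by n i's, followed by 3n t's, followed by 2n r's, where the shown terms are n = 2, 3, 4.
Setting n = 5 gives 11, 5, 15, 10 characters in each block.

sssssssssssiiiiitttttttttttttttrrrrrrrrrr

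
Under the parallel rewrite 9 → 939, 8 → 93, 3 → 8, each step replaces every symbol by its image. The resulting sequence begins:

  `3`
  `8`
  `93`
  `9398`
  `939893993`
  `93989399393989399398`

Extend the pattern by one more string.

Rewriting the 20 symbols of 93989399393989399398 one by one yields 939 8 939 93 939 8 939 939 8 939 8 939 93 939 8 939 939 8 939 93; concatenated:

939893993939893993989398939939398939939893993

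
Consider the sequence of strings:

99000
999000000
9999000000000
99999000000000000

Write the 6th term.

9999999000000000000000000

The n-th term is n+1 9's then 3n 0's (n = 1, 2, …).
For term 6, n = 6, so the run lengths are 7, 18.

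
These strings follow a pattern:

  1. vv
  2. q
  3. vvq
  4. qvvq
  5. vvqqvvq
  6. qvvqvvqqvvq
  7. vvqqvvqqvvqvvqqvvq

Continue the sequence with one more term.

Each term (from the third on) is the two preceding terms concatenated in order: term 3 = vv·q = vvq.
The next term joins qvvqvvqqvvq and vvqqvvqqvvqvvqqvvq.

qvvqvvqqvvqvvqqvvqqvvqvvqqvvq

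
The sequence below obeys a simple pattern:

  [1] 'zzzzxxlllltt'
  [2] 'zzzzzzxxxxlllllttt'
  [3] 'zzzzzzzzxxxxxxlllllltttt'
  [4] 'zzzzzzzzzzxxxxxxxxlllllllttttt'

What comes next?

Term n consists of 2n z's, followed by 2n-2 x's, followed by n+2 l's, followed by n t's, where the shown terms are n = 2, 3, 4, 5.
At n = 6 the blocks have lengths 12, 10, 8, 6.

zzzzzzzzzzzzxxxxxxxxxxlllllllltttttt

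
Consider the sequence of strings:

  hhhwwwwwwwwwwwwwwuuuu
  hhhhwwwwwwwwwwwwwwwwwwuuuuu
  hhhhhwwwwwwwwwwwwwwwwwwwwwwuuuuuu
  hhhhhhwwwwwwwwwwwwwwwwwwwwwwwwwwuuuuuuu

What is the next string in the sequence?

hhhhhhhwwwwwwwwwwwwwwwwwwwwwwwwwwwwwwuuuuuuuu

The n-th term is n h's then 4n+2 w's then n+1 u's, where the shown terms are n = 3, 4, 5, 6.
Setting n = 7 gives 7, 30, 8 characters in each block.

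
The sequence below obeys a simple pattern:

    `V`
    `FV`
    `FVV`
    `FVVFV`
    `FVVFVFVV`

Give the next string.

FVVFVFVVFVVFV

From term 3 onward, concatenate the last term with the second-to-last: FV·V = FVV, FVV·FV = FVVFV, …
So term 6 is FVVFVFVV·FVVFV.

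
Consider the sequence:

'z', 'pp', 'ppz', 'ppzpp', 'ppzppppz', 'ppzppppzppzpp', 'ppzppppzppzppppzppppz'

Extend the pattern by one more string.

ppzppppzppzppppzppppzppzppppzppzpp

This is a Fibonacci-style word recurrence s(k) = s(k−1)·s(k−2): e.g. pp·z = ppz.
The next term joins ppzppppzppzppppzppppz and ppzppppzppzpp.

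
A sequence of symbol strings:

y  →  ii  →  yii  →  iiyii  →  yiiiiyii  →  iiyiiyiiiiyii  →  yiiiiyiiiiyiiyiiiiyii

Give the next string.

iiyiiyiiiiyiiyiiiiyiiiiyiiyiiiiyii

From term 3 onward, concatenate the second-to-last term with the last: y·ii = yii, ii·yii = iiyii, …
So term 8 is iiyiiyiiiiyii·yiiiiyiiiiyiiyiiiiyii.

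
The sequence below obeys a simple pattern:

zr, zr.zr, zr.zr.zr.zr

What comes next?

zr.zr.zr.zr.zr.zr.zr.zr

Every step duplicates the string with '.' between the halves.
So the next term is two copies of zr.zr.zr.zr with '.' between the halves.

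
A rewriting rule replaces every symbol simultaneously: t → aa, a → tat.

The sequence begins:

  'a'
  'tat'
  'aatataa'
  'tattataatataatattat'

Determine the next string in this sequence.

aatataaaatataatattataatataatattataatataaaatataa

φ(tattataatataatattat) expands symbol-by-symbol to aa tat aa aa tat aa tat tat aa tat aa tat tat aa tat aa aa tat aa; joining the 19 pieces gives the next term.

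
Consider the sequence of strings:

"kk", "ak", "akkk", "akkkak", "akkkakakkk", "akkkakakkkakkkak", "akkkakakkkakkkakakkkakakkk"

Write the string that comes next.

akkkakakkkakkkakakkkakakkkakkkakakkkakkkak

From term 3 onward, concatenate the last term with the second-to-last: ak·kk = akkk, akkk·ak = akkkak, …
So term 8 is akkkakakkkakkkakakkkakakkk·akkkakakkkakkkak.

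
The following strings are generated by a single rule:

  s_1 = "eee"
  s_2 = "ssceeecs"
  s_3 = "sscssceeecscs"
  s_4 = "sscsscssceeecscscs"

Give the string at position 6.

sscsscsscsscssceeecscscscscs

Each term wraps the previous one in ssc on the left and cs on the right.
From sscsscssceeecscscs, 2 further steps: sscsscssceeecscscs → sscsscsscssceeecscscscs → (answer).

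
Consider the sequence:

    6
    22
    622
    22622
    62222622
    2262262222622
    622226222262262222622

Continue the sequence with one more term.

This is a Fibonacci-style word recurrence s(k) = s(k−2)·s(k−1): e.g. 6·22 = 622.
Continuing: 2262262222622 · 622226222262262222622 gives term 8.

2262262222622622226222262262222622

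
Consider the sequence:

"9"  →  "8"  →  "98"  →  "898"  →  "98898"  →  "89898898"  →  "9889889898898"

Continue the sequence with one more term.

From term 3 onward, concatenate the second-to-last term with the last: 9·8 = 98, 8·98 = 898, …
Continuing: 89898898 · 9889889898898 gives term 8.

898988989889889898898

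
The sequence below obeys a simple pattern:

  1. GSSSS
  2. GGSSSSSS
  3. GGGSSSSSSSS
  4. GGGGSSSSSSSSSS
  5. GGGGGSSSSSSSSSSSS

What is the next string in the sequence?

GGGGGGSSSSSSSSSSSSSS

Reading off run lengths: G runs 1, 2, 3, 4, 5; S runs 4, 6, 8, 10, 12 — each is linear in n, where the shown terms are n = 2, 3, 4, 5, 6.
Setting n = 7 gives 6, 14 characters in each block.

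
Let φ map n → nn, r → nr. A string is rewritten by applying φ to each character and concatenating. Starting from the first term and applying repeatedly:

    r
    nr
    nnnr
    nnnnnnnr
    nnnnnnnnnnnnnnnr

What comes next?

nnnnnnnnnnnnnnnnnnnnnnnnnnnnnnnr

Replace each of the 16 characters of nnnnnnnnnnnnnnnr in place — nn nn nn nn nn nn nn nn nn nn nn nn nn nn nn nr — and concatenate.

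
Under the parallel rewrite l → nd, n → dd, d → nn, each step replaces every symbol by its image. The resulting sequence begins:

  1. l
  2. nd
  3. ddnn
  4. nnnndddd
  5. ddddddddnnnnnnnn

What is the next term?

Applying the rule to each of the 16 symbols of ddddddddnnnnnnnn gives the pieces nn nn nn nn nn nn nn nn dd dd dd dd dd dd dd dd, which concatenate to the answer.

nnnnnnnnnnnnnnnndddddddddddddddd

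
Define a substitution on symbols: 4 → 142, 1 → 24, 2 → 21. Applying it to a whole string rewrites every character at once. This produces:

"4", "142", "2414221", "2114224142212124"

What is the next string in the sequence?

212424142212114224142212124212421142

Replace each of the 16 characters of 2114224142212124 in place — 21 24 24 142 21 21 142 24 142 21 21 24 21 24 21 142 — and concatenate.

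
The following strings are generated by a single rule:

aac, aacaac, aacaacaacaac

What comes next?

s(k+1) = s(k)·s(k) — each term doubles the last.
So the next term is two copies of aacaacaacaac.

aacaacaacaacaacaacaacaac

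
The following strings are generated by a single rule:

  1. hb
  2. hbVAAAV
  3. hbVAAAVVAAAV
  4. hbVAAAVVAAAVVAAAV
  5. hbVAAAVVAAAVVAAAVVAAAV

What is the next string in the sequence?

hbVAAAVVAAAVVAAAVVAAAVVAAAV

Every step adds VAAAV to the end: s(k+1) = s(k)·VAAAV.
So the next term is hbVAAAVVAAAVVAAAVVAAAV·VAAAV.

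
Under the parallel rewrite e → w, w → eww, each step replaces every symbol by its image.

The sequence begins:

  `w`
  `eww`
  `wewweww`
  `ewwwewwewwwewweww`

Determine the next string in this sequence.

Replace each of the 17 characters of ewwwewwewwwewweww in place — w eww eww eww w eww eww w eww eww eww w eww eww w eww eww — and concatenate.

wewwewwewwwewwewwwewwewwewwwewwewwwewweww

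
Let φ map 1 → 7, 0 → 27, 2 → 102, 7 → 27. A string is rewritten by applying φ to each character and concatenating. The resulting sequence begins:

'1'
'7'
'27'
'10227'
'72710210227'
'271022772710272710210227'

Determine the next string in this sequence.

10227727102102272710227727102271022772710272710210227

Replace each of the 24 characters of 271022772710272710210227 in place — 102 27 7 27 102 102 27 27 102 27 7 27 102 27 102 27 7 27 102 7 27 102 102 27 — and concatenate.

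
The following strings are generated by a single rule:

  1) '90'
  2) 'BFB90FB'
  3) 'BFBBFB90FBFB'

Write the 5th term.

Each term wraps the previous one in BFB on the left and FB on the right.
From BFBBFB90FBFB, 2 further steps: BFBBFB90FBFB → BFBBFBBFB90FBFBFB → (answer).

BFBBFBBFBBFB90FBFBFBFB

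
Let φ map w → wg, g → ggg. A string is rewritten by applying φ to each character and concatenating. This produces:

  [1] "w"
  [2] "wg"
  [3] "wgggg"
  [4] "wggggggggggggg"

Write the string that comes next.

wgggggggggggggggggggggggggggggggggggggggg

φ(wggggggggggggg) expands symbol-by-symbol to wg ggg ggg ggg ggg ggg ggg ggg ggg ggg ggg ggg ggg ggg; joining the 14 pieces gives the next term.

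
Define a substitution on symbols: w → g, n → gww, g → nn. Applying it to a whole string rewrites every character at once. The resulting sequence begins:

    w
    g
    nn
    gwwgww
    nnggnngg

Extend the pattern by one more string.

Apply φ to nnggnngg symbol by symbol: n→gww, n→gww, g→nn, g→nn, n→gww, n→gww, g→nn, g→nn; joined: gww gww nn nn gww gww nn nn.

gwwgwwnnnngwwgwwnnnn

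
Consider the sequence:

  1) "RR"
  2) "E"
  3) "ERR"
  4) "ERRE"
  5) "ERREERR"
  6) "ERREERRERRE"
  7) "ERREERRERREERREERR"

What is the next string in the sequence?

Each term (from the third on) is the previous term followed by the one before it: term 3 = E·RR = ERR.
Continuing: ERREERRERREERREERR · ERREERRERRE gives term 8.

ERREERRERREERREERRERREERRERRE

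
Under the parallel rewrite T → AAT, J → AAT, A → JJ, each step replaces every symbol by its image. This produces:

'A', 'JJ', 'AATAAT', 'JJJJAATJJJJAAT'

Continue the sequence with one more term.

AATAATAATAATJJJJAATAATAATAATAATJJJJAAT

Replace each of the 14 characters of JJJJAATJJJJAAT in place — AAT AAT AAT AAT JJ JJ AAT AAT AAT AAT AAT JJ JJ AAT — and concatenate.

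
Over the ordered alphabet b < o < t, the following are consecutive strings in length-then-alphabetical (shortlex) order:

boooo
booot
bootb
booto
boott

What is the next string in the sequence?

botbb

The successor of boott increments the rightmost position that isn't already t and resets every position after it to b.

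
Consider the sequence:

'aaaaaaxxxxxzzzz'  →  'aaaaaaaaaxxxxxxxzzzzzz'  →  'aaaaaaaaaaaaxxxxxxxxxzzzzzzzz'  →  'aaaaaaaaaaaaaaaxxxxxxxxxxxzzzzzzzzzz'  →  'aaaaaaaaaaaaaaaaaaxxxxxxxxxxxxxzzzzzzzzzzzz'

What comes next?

The n-th term is 3n a's then 2n+1 x's then 2n z's, where the shown terms are n = 2, 3, 4, 5, 6.
For the next term, n = 7, so the run lengths are 21, 15, 14.

aaaaaaaaaaaaaaaaaaaaaxxxxxxxxxxxxxxxzzzzzzzzzzzzzz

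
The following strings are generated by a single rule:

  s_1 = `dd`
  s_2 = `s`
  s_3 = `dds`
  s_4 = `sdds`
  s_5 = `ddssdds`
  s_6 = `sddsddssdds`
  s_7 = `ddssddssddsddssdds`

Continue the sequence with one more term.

sddsddssddsddssddssddsddssdds

This is a Fibonacci-style word recurrence s(k) = s(k−2)·s(k−1): e.g. dd·s = dds.
So term 8 is sddsddssdds·ddssddssddsddssdds.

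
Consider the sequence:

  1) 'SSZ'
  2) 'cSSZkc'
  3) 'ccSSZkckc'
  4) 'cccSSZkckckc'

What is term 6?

cccccSSZkckckckckc

Every step adds c to the front and kc to the end of the previous string.
From cccSSZkckckc, 2 further steps: cccSSZkckckc → ccccSSZkckckckc → (answer).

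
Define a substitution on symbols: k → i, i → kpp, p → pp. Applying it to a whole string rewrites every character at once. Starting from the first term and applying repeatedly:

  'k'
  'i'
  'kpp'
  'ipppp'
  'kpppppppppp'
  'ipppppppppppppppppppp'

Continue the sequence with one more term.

kpppppppppppppppppppppppppppppppppppppppppp

Applying the rule to each of the 21 symbols of ipppppppppppppppppppp gives the pieces kpp pp pp pp pp pp pp pp pp pp pp pp pp pp pp pp pp pp pp pp pp, which concatenate to the answer.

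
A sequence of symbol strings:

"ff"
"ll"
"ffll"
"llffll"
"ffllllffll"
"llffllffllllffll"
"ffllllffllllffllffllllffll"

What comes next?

Each term (from the third on) is the two preceding terms concatenated in order: term 3 = ff·ll = ffll.
So term 8 is llffllffllllffll·ffllllffllllffllffllllffll.

llffllffllllffllffllllffllllffllffllllffll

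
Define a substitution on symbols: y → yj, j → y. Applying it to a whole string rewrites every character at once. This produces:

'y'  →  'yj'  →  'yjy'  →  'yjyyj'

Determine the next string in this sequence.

Expanding yjyyj: y→yj, j→y, y→yj, y→yj, j→y. Concatenated: yj y yj yj y.

yjyyjyjy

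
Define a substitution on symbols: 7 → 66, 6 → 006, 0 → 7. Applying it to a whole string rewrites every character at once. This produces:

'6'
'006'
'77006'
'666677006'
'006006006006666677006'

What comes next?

77006770067700677006006006006006666677006

Replace each of the 21 characters of 006006006006666677006 in place — 7 7 006 7 7 006 7 7 006 7 7 006 006 006 006 006 66 66 7 7 006 — and concatenate.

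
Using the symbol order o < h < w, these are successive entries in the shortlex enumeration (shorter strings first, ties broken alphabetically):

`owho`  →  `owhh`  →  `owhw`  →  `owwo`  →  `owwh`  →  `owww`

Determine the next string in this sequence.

hooo

The successor of owww increments the rightmost position that isn't already w and resets every position after it to o.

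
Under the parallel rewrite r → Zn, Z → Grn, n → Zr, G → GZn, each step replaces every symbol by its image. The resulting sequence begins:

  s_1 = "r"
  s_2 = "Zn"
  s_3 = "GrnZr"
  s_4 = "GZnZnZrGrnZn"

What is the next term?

Rewriting each symbol of GZnZnZrGrnZn: G→GZn, Z→Grn, n→Zr, Z→Grn, n→Zr, Z→Grn, r→Zn, G→GZn, r→Zn, n→Zr, Z→Grn, n→Zr, which concatenates to GZn Grn Zr Grn Zr Grn Zn GZn Zn Zr Grn Zr.

GZnGrnZrGrnZrGrnZnGZnZnZrGrnZr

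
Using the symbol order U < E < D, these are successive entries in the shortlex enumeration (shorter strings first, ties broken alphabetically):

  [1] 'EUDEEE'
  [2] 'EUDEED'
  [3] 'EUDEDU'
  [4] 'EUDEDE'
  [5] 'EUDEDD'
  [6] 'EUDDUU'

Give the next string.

Treat EUDDUU as a base-3 numeral over the given alphabet and add one, carrying through any trailing D's.

EUDDUE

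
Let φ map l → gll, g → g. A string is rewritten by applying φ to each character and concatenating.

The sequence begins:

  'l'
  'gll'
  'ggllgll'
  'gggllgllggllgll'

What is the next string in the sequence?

ggggllgllggllgllgggllgllggllgll

Replace each of the 15 characters of gggllgllggllgll in place — g g g gll gll g gll gll g g gll gll g gll gll — and concatenate.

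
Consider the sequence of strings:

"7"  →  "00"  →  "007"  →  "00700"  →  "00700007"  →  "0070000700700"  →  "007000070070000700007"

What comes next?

From term 3 onward, concatenate the last term with the second-to-last: 00·7 = 007, 007·00 = 00700, …
Continuing: 007000070070000700007 · 0070000700700 gives term 8.

0070000700700007000070070000700700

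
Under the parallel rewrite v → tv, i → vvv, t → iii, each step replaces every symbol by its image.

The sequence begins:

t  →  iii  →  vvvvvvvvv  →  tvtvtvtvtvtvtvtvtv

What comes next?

Rewriting the 18 symbols of tvtvtvtvtvtvtvtvtv one by one yields iii tv iii tv iii tv iii tv iii tv iii tv iii tv iii tv iii tv; concatenated:

iiitviiitviiitviiitviiitviiitviiitviiitviiitv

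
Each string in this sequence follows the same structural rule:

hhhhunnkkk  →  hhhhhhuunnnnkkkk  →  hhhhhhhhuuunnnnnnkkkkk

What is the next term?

Term n consists of 2n+2 h's, followed by n u's, followed by 2n n's, followed by n+2 k's (n = 1, 2, …).
Setting n = 4 gives 10, 4, 8, 6 characters in each block.

hhhhhhhhhhuuuunnnnnnnnkkkkkk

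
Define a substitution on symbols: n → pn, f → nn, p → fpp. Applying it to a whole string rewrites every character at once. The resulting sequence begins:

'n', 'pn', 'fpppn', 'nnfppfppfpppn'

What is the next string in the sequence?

φ(nnfppfppfpppn) expands symbol-by-symbol to pn pn nn fpp fpp nn fpp fpp nn fpp fpp fpp pn; joining the 13 pieces gives the next term.

pnpnnnfppfppnnfppfppnnfppfppfpppn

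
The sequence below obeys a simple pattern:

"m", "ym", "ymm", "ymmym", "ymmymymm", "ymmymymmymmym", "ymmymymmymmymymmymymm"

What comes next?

From term 3 onward, concatenate the last term with the second-to-last: ym·m = ymm, ymm·ym = ymmym, …
So term 8 is ymmymymmymmymymmymymm·ymmymymmymmym.

ymmymymmymmymymmymymmymmymymmymmym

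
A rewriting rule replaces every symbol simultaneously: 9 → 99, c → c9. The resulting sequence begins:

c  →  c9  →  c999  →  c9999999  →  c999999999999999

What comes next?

Rewriting the 16 symbols of c999999999999999 one by one yields c9 99 99 99 99 99 99 99 99 99 99 99 99 99 99 99; concatenated:

c9999999999999999999999999999999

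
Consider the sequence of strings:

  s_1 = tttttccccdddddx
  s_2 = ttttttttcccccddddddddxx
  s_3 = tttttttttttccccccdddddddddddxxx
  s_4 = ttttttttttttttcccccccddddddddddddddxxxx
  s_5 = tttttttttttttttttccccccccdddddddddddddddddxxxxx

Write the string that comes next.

Term n consists of 3n-1 t's, followed by n+2 c's, followed by 3n-1 d's, followed by n-1 x's, where the shown terms are n = 2, 3, 4, 5, 6.
At n = 7 the blocks have lengths 20, 9, 20, 6.

ttttttttttttttttttttcccccccccddddddddddddddddddddxxxxxx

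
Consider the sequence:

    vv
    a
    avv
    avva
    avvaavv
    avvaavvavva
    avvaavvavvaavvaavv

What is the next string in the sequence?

From term 3 onward, concatenate the last term with the second-to-last: a·vv = avv, avv·a = avva, …
The next term joins avvaavvavvaavvaavv and avvaavvavva.

avvaavvavvaavvaavvavvaavvavva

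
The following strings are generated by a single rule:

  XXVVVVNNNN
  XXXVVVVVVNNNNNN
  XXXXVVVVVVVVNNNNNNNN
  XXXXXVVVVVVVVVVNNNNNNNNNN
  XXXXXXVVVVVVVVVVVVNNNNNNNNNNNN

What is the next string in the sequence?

XXXXXXXVVVVVVVVVVVVVVNNNNNNNNNNNNNN

Reading off run lengths: X runs 2, 3, 4, 5, 6; V runs 4, 6, 8, 10, 12; N runs 4, 6, 8, 10, 12 — each is linear in n, where the shown terms are n = 2, 3, 4, 5, 6.
At n = 7 the blocks have lengths 7, 14, 14.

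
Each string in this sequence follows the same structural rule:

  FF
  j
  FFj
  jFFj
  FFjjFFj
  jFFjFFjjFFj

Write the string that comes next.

Each term (from the third on) is the two preceding terms concatenated in order: term 3 = FF·j = FFj.
Continuing: FFjjFFj · jFFjFFjjFFj gives term 7.

FFjjFFjjFFjFFjjFFj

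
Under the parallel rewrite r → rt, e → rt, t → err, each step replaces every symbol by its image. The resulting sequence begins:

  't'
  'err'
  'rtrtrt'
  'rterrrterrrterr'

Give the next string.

rterrrtrtrtrterrrtrtrtrterrrtrtrt

Applying the rule to each of the 15 symbols of rterrrterrrterr gives the pieces rt err rt rt rt rt err rt rt rt rt err rt rt rt, which concatenate to the answer.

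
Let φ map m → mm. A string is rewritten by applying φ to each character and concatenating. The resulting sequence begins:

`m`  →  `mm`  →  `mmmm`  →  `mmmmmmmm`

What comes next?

mmmmmmmmmmmmmmmm

Expanding mmmmmmmm: m→mm, m→mm, m→mm, m→mm, m→mm, m→mm, m→mm, m→mm. Concatenated: mm mm mm mm mm mm mm mm.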